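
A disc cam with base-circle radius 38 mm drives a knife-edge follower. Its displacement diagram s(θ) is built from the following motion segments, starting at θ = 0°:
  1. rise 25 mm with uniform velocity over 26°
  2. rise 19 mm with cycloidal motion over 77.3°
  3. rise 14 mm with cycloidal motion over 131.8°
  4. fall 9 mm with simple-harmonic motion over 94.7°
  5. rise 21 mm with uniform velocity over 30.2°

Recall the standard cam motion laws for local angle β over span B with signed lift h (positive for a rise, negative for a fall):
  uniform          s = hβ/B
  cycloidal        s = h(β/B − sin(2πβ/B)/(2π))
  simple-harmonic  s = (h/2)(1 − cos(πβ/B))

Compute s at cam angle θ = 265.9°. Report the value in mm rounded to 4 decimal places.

seg 1 [0°–26°] uniform, h=25: full span → s += 25 → s = 25.0000
seg 2 [26°–103.3°] cycloidal, h=19: full span → s += 19 → s = 44.0000
seg 3 [103.3°–235.1°] cycloidal, h=14: full span → s += 14 → s = 58.0000
seg 4 [235.1°–329.8°] simple-harmonic, h=-9: θ=265.9° here. β=30.8, B=94.7. -9/2·(1 − cos(π·0.3252)) = -2.1516 → s = 55.8484

55.8484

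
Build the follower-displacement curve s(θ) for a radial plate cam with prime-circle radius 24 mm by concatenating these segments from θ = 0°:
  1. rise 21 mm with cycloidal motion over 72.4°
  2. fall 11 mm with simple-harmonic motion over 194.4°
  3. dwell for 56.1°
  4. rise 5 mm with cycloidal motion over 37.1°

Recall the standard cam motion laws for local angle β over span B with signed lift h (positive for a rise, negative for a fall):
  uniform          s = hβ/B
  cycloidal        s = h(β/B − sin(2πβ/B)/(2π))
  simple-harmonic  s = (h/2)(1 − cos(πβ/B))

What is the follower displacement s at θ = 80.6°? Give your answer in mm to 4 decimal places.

seg 1 [0°–72.4°] cycloidal, h=21: full span → s += 21 → s = 21.0000
seg 2 [72.4°–266.8°] simple-harmonic, h=-11: θ=80.6° here. β=8.2, B=194.4. -11/2·(1 − cos(π·0.0422)) = -0.0482 → s = 20.9518

20.9518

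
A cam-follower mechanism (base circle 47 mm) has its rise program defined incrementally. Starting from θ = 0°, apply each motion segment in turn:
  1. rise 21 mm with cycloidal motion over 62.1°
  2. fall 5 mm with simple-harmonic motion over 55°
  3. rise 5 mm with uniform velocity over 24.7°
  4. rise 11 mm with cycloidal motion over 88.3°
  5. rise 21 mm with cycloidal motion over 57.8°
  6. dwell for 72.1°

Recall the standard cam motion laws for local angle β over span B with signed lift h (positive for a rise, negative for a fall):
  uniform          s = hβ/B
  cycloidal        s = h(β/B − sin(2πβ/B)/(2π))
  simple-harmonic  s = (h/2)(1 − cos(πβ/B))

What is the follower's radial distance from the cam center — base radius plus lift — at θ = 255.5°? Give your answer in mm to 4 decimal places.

seg 1 [0°–62.1°] cycloidal, h=21: full span → s += 21 → s = 21.0000
seg 2 [62.1°–117.1°] simple-harmonic, h=-5: full span → s += -5 → s = 16.0000
seg 3 [117.1°–141.8°] uniform, h=5: full span → s += 5 → s = 21.0000
seg 4 [141.8°–230.1°] cycloidal, h=11: full span → s += 11 → s = 32.0000
seg 5 [230.1°–287.9°] cycloidal, h=21: θ=255.5° here. β=25.4, B=57.8. 21·(0.4394 − sin(2π·0.4394)/(2π)) = 7.9872 → s = 39.9872
radial distance = base radius + s = 47 + 39.9872 = 86.9872

86.9872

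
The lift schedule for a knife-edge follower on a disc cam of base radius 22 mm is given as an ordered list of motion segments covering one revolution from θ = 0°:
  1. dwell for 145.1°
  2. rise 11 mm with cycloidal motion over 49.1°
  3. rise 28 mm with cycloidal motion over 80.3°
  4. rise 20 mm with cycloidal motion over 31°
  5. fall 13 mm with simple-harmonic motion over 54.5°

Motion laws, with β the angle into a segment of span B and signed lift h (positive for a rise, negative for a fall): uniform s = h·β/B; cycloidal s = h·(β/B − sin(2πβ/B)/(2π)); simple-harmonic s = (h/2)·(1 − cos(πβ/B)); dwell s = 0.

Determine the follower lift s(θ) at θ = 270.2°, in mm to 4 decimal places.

seg 1 [0°–145.1°] dwell: s stays 0.0000
seg 2 [145.1°–194.2°] cycloidal, h=11: full span → s += 11 → s = 11.0000
seg 3 [194.2°–274.5°] cycloidal, h=28: θ=270.2° here. β=76, B=80.3. 28·(0.9465 − sin(2π·0.9465)/(2π)) = 27.9719 → s = 38.9719

38.9719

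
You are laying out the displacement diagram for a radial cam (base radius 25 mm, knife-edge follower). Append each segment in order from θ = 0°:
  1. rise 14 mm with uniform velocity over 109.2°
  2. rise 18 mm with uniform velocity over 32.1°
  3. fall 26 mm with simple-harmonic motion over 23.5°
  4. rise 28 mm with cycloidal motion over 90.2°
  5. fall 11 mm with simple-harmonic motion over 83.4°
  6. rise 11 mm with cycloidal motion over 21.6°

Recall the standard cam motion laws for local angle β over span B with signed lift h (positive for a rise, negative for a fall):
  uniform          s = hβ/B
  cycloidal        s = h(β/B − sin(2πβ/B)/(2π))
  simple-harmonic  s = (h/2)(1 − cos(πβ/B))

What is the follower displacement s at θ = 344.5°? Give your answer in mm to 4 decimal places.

seg 1 [0°–109.2°] uniform, h=14: full span → s += 14 → s = 14.0000
seg 2 [109.2°–141.3°] uniform, h=18: full span → s += 18 → s = 32.0000
seg 3 [141.3°–164.8°] simple-harmonic, h=-26: full span → s += -26 → s = 6.0000
seg 4 [164.8°–255°] cycloidal, h=28: full span → s += 28 → s = 34.0000
seg 5 [255°–338.4°] simple-harmonic, h=-11: full span → s += -11 → s = 23.0000
seg 6 [338.4°–360°] cycloidal, h=11: θ=344.5° here. β=6.1, B=21.6. 11·(0.2824 − sin(2π·0.2824)/(2π)) = 1.3919 → s = 24.3919

24.3919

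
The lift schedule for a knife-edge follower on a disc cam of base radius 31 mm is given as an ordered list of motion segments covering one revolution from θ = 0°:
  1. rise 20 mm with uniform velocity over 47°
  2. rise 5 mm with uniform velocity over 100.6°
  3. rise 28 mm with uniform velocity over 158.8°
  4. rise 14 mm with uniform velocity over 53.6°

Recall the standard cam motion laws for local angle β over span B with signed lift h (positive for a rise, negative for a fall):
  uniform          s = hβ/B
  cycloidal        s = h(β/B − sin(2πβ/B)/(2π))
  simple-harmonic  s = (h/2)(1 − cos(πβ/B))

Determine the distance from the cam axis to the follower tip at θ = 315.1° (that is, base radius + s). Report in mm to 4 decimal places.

seg 1 [0°–47°] uniform, h=20: full span → s += 20 → s = 20.0000
seg 2 [47°–147.6°] uniform, h=5: full span → s += 5 → s = 25.0000
seg 3 [147.6°–306.4°] uniform, h=28: full span → s += 28 → s = 53.0000
seg 4 [306.4°–360°] uniform, h=14: θ=315.1° here. β=8.7, B=53.6. 14·8.7/53.6 = 2.2724 → s = 55.2724
radial distance = base radius + s = 31 + 55.2724 = 86.2724

86.2724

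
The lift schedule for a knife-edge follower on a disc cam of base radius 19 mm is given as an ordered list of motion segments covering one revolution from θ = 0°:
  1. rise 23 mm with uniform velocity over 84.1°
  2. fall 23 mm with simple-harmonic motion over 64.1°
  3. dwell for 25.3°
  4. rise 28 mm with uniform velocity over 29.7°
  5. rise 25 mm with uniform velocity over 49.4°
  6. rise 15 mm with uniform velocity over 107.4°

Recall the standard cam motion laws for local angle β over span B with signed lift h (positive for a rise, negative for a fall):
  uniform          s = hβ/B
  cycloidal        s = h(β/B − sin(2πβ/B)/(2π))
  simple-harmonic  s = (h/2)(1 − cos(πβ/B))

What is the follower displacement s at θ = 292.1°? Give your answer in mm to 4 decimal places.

seg 1 [0°–84.1°] uniform, h=23: full span → s += 23 → s = 23.0000
seg 2 [84.1°–148.2°] simple-harmonic, h=-23: full span → s += -23 → s = 0.0000
seg 3 [148.2°–173.5°] dwell: s stays 0.0000
seg 4 [173.5°–203.2°] uniform, h=28: full span → s += 28 → s = 28.0000
seg 5 [203.2°–252.6°] uniform, h=25: full span → s += 25 → s = 53.0000
seg 6 [252.6°–360°] uniform, h=15: θ=292.1° here. β=39.5, B=107.4. 15·39.5/107.4 = 5.5168 → s = 58.5168

58.5168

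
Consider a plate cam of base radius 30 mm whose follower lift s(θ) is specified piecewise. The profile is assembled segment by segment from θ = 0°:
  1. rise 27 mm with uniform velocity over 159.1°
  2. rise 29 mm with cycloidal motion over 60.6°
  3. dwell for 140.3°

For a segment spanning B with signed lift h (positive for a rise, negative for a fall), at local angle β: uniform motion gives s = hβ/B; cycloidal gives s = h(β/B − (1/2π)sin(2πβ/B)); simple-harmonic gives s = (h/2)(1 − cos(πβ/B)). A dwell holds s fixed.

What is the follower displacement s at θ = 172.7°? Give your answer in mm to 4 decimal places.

seg 1 [0°–159.1°] uniform, h=27: full span → s += 27 → s = 27.0000
seg 2 [159.1°–219.7°] cycloidal, h=29: θ=172.7° here. β=13.6, B=60.6. 29·(0.2244 − sin(2π·0.2244)/(2π)) = 1.9522 → s = 28.9522

28.9522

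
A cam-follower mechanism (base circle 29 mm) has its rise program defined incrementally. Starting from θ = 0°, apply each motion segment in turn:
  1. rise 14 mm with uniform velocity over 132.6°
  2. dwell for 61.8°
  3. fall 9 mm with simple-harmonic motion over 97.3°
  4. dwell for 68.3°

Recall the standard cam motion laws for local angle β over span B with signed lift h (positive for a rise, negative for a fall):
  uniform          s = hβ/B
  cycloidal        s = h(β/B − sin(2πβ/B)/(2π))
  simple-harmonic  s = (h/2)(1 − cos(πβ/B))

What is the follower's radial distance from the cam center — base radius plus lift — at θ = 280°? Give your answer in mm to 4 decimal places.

seg 1 [0°–132.6°] uniform, h=14: full span → s += 14 → s = 14.0000
seg 2 [132.6°–194.4°] dwell: s stays 14.0000
seg 3 [194.4°–291.7°] simple-harmonic, h=-9: θ=280° here. β=85.6, B=97.3. -9/2·(1 − cos(π·0.8798)) = -8.6827 → s = 5.3173
radial distance = base radius + s = 29 + 5.3173 = 34.3173

34.3173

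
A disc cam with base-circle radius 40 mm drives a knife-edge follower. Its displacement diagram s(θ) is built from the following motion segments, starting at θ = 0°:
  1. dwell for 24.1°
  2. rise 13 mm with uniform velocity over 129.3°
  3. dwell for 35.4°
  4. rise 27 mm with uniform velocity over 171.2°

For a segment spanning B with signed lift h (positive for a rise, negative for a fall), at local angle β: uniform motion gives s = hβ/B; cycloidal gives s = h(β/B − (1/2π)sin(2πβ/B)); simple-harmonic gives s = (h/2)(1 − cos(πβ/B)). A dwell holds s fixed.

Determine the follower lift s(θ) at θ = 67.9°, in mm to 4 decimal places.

seg 1 [0°–24.1°] dwell: s stays 0.0000
seg 2 [24.1°–153.4°] uniform, h=13: θ=67.9° here. β=43.8, B=129.3. 13·43.8/129.3 = 4.4037 → s = 4.4037

4.4037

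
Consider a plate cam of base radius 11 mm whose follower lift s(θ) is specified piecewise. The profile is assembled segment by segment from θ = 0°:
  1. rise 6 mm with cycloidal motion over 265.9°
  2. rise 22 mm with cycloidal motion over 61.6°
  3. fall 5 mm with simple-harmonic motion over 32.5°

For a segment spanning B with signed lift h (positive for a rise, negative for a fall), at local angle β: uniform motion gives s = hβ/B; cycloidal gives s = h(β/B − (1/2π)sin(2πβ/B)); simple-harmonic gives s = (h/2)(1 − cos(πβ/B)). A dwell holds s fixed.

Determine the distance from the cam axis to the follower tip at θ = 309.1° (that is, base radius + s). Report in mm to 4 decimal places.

seg 1 [0°–265.9°] cycloidal, h=6: full span → s += 6 → s = 6.0000
seg 2 [265.9°–327.5°] cycloidal, h=22: θ=309.1° here. β=43.2, B=61.6. 22·(0.7013 − sin(2π·0.7013)/(2π)) = 18.7673 → s = 24.7673
radial distance = base radius + s = 11 + 24.7673 = 35.7673

35.7673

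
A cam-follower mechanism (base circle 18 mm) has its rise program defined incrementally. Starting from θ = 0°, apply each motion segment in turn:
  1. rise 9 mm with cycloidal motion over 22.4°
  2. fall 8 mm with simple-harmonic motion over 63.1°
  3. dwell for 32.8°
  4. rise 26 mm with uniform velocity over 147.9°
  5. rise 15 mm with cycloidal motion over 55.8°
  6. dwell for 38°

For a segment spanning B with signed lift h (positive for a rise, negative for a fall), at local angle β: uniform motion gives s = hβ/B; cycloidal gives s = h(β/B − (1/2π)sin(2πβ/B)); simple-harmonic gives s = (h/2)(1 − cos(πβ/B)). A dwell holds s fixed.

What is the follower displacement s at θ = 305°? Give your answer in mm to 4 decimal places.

seg 1 [0°–22.4°] cycloidal, h=9: full span → s += 9 → s = 9.0000
seg 2 [22.4°–85.5°] simple-harmonic, h=-8: full span → s += -8 → s = 1.0000
seg 3 [85.5°–118.3°] dwell: s stays 1.0000
seg 4 [118.3°–266.2°] uniform, h=26: full span → s += 26 → s = 27.0000
seg 5 [266.2°–322°] cycloidal, h=15: θ=305° here. β=38.8, B=55.8. 15·(0.6953 − sin(2π·0.6953)/(2π)) = 12.6780 → s = 39.6780

39.6780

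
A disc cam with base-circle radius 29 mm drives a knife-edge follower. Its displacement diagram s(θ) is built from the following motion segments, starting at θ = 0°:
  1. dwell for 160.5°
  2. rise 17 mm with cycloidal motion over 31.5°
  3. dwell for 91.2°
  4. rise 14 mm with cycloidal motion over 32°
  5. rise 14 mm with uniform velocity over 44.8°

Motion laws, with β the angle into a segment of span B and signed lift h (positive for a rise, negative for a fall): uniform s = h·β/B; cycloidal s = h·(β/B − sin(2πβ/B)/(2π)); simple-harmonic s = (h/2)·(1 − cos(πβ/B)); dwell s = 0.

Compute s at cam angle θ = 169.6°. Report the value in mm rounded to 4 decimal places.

seg 1 [0°–160.5°] dwell: s stays 0.0000
seg 2 [160.5°–192°] cycloidal, h=17: θ=169.6° here. β=9.1, B=31.5. 17·(0.2889 − sin(2π·0.2889)/(2π)) = 2.2858 → s = 2.2858

2.2858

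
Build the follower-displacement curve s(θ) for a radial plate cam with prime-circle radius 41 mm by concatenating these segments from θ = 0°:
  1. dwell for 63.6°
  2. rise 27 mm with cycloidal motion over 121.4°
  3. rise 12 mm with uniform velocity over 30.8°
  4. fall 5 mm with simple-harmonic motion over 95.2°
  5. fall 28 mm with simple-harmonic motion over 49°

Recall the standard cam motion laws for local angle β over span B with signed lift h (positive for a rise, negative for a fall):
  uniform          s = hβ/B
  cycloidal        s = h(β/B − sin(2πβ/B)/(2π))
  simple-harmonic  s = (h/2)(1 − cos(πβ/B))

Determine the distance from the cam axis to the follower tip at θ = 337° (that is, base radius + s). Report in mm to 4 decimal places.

seg 1 [0°–63.6°] dwell: s stays 0.0000
seg 2 [63.6°–185°] cycloidal, h=27: full span → s += 27 → s = 27.0000
seg 3 [185°–215.8°] uniform, h=12: full span → s += 12 → s = 39.0000
seg 4 [215.8°–311°] simple-harmonic, h=-5: full span → s += -5 → s = 34.0000
seg 5 [311°–360°] simple-harmonic, h=-28: θ=337° here. β=26, B=49. -28/2·(1 − cos(π·0.5306)) = -15.3443 → s = 18.6557
radial distance = base radius + s = 41 + 18.6557 = 59.6557

59.6557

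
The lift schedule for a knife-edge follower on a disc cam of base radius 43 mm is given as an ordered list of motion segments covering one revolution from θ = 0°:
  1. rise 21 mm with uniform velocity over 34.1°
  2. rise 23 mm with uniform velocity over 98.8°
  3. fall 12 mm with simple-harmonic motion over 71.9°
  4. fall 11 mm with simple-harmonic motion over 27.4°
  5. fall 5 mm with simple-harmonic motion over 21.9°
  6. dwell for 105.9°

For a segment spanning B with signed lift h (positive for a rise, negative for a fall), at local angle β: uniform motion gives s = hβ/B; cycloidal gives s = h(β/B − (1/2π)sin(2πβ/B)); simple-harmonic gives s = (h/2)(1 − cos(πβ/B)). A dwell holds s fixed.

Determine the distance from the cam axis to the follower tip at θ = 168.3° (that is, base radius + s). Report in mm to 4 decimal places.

seg 1 [0°–34.1°] uniform, h=21: full span → s += 21 → s = 21.0000
seg 2 [34.1°–132.9°] uniform, h=23: full span → s += 23 → s = 44.0000
seg 3 [132.9°–204.8°] simple-harmonic, h=-12: θ=168.3° here. β=35.4, B=71.9. -12/2·(1 − cos(π·0.4924)) = -5.8558 → s = 38.1442
radial distance = base radius + s = 43 + 38.1442 = 81.1442

81.1442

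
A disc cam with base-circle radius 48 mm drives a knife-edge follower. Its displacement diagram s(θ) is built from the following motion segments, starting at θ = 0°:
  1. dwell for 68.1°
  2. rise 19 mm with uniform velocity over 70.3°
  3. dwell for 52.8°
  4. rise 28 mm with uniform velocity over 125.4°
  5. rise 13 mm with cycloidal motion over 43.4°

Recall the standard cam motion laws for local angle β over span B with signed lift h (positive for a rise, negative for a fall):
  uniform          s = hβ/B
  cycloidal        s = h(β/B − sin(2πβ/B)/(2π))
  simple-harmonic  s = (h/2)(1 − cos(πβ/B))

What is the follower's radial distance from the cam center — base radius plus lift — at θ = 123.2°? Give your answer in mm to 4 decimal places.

seg 1 [0°–68.1°] dwell: s stays 0.0000
seg 2 [68.1°–138.4°] uniform, h=19: θ=123.2° here. β=55.1, B=70.3. 19·55.1/70.3 = 14.8919 → s = 14.8919
radial distance = base radius + s = 48 + 14.8919 = 62.8919

62.8919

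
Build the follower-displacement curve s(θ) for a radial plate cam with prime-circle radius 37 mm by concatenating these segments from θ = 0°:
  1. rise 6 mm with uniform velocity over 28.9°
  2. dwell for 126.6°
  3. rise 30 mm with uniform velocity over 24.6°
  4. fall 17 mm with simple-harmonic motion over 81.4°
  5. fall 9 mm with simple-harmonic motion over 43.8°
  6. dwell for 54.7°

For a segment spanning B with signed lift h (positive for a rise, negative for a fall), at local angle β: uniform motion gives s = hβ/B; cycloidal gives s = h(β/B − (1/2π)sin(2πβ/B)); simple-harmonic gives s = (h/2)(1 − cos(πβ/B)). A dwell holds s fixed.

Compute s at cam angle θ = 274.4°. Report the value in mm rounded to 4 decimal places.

seg 1 [0°–28.9°] uniform, h=6: full span → s += 6 → s = 6.0000
seg 2 [28.9°–155.5°] dwell: s stays 6.0000
seg 3 [155.5°–180.1°] uniform, h=30: full span → s += 30 → s = 36.0000
seg 4 [180.1°–261.5°] simple-harmonic, h=-17: full span → s += -17 → s = 19.0000
seg 5 [261.5°–305.3°] simple-harmonic, h=-9: θ=274.4° here. β=12.9, B=43.8. -9/2·(1 − cos(π·0.2945)) = -1.7927 → s = 17.2073

17.2073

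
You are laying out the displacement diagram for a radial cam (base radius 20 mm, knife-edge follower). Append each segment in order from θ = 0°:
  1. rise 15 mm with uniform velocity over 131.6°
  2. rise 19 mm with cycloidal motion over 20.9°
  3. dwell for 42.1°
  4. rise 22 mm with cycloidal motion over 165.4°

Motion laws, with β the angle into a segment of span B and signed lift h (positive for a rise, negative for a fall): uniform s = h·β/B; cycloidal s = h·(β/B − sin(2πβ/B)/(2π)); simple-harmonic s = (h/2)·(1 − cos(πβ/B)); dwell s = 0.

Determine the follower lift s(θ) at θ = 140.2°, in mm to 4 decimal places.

seg 1 [0°–131.6°] uniform, h=15: full span → s += 15 → s = 15.0000
seg 2 [131.6°–152.5°] cycloidal, h=19: θ=140.2° here. β=8.6, B=20.9. 19·(0.4115 − sin(2π·0.4115)/(2π)) = 6.2217 → s = 21.2217

21.2217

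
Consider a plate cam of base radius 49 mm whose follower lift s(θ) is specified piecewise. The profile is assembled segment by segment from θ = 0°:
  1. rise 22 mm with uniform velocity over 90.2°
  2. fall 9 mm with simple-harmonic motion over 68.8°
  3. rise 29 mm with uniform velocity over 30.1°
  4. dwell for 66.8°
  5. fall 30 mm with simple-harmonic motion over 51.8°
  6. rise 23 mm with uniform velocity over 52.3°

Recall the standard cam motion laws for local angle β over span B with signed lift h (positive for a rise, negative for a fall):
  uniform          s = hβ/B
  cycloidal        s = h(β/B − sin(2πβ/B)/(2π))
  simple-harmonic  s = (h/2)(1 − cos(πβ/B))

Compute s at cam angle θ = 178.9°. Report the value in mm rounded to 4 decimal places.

seg 1 [0°–90.2°] uniform, h=22: full span → s += 22 → s = 22.0000
seg 2 [90.2°–159°] simple-harmonic, h=-9: full span → s += -9 → s = 13.0000
seg 3 [159°–189.1°] uniform, h=29: θ=178.9° here. β=19.9, B=30.1. 29·19.9/30.1 = 19.1728 → s = 32.1728

32.1728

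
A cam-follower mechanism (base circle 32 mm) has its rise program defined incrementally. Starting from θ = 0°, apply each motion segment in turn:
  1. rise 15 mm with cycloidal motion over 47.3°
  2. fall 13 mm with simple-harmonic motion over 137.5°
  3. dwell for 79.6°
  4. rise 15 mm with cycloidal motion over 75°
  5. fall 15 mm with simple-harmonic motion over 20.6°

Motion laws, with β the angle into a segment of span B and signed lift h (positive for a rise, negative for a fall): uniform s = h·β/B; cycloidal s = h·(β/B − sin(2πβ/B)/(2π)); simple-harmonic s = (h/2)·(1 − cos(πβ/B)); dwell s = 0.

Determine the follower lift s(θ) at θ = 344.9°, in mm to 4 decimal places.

seg 1 [0°–47.3°] cycloidal, h=15: full span → s += 15 → s = 15.0000
seg 2 [47.3°–184.8°] simple-harmonic, h=-13: full span → s += -13 → s = 2.0000
seg 3 [184.8°–264.4°] dwell: s stays 2.0000
seg 4 [264.4°–339.4°] cycloidal, h=15: full span → s += 15 → s = 17.0000
seg 5 [339.4°–360°] simple-harmonic, h=-15: θ=344.9° here. β=5.5, B=20.6. -15/2·(1 − cos(π·0.2670)) = -2.4872 → s = 14.5128

14.5128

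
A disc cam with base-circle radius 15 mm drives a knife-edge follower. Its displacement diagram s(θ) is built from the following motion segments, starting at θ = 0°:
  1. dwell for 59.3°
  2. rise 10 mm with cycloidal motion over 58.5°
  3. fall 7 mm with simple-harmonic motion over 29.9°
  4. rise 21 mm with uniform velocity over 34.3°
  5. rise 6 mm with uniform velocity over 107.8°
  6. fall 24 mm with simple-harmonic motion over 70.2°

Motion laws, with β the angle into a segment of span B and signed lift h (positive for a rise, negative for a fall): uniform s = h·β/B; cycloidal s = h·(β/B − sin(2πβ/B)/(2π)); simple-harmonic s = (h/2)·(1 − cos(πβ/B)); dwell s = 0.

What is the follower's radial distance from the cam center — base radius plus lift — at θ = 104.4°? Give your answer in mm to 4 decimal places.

seg 1 [0°–59.3°] dwell: s stays 0.0000
seg 2 [59.3°–117.8°] cycloidal, h=10: θ=104.4° here. β=45.1, B=58.5. 10·(0.7709 − sin(2π·0.7709)/(2π)) = 9.2872 → s = 9.2872
radial distance = base radius + s = 15 + 9.2872 = 24.2872

24.2872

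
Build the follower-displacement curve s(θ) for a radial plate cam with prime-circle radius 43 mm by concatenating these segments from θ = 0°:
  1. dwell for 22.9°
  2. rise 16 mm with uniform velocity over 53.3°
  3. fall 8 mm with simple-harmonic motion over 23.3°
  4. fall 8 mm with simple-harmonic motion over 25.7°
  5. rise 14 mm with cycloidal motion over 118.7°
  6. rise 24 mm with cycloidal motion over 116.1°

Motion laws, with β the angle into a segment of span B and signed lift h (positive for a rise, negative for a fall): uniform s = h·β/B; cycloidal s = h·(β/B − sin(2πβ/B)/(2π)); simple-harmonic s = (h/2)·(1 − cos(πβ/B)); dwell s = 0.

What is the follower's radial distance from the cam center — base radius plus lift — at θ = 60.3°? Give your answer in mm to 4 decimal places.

seg 1 [0°–22.9°] dwell: s stays 0.0000
seg 2 [22.9°–76.2°] uniform, h=16: θ=60.3° here. β=37.4, B=53.3. 16·37.4/53.3 = 11.2270 → s = 11.2270
radial distance = base radius + s = 43 + 11.2270 = 54.2270

54.2270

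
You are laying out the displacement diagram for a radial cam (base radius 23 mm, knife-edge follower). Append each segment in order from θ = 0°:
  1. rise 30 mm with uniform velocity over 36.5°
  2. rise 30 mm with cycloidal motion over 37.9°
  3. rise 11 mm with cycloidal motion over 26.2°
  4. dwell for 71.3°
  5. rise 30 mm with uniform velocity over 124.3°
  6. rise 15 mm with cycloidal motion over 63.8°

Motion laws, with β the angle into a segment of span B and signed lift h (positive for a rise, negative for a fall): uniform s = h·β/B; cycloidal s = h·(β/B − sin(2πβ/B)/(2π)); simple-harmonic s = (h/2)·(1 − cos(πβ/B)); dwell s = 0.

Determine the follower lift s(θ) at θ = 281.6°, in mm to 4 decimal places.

seg 1 [0°–36.5°] uniform, h=30: full span → s += 30 → s = 30.0000
seg 2 [36.5°–74.4°] cycloidal, h=30: full span → s += 30 → s = 60.0000
seg 3 [74.4°–100.6°] cycloidal, h=11: full span → s += 11 → s = 71.0000
seg 4 [100.6°–171.9°] dwell: s stays 71.0000
seg 5 [171.9°–296.2°] uniform, h=30: θ=281.6° here. β=109.7, B=124.3. 30·109.7/124.3 = 26.4763 → s = 97.4763

97.4763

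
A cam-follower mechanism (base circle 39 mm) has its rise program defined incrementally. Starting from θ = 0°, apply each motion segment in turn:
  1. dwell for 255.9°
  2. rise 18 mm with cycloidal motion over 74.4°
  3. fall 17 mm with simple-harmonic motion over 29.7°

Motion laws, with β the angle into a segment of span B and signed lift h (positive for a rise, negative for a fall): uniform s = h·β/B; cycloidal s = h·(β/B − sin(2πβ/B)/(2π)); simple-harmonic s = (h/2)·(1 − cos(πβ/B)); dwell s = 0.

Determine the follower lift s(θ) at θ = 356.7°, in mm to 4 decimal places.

seg 1 [0°–255.9°] dwell: s stays 0.0000
seg 2 [255.9°–330.3°] cycloidal, h=18: full span → s += 18 → s = 18.0000
seg 3 [330.3°–360°] simple-harmonic, h=-17: θ=356.7° here. β=26.4, B=29.7. -17/2·(1 − cos(π·0.8889)) = -16.4874 → s = 1.5126

1.5126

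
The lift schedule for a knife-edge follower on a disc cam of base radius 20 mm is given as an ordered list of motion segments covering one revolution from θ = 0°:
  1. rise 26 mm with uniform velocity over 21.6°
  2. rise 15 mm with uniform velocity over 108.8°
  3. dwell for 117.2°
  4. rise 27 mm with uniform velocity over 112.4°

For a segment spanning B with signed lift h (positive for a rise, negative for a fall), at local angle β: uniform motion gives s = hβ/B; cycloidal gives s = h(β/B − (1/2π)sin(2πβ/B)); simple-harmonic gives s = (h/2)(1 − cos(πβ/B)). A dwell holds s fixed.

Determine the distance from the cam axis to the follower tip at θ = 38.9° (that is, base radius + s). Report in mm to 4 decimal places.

seg 1 [0°–21.6°] uniform, h=26: full span → s += 26 → s = 26.0000
seg 2 [21.6°–130.4°] uniform, h=15: θ=38.9° here. β=17.3, B=108.8. 15·17.3/108.8 = 2.3851 → s = 28.3851
radial distance = base radius + s = 20 + 28.3851 = 48.3851

48.3851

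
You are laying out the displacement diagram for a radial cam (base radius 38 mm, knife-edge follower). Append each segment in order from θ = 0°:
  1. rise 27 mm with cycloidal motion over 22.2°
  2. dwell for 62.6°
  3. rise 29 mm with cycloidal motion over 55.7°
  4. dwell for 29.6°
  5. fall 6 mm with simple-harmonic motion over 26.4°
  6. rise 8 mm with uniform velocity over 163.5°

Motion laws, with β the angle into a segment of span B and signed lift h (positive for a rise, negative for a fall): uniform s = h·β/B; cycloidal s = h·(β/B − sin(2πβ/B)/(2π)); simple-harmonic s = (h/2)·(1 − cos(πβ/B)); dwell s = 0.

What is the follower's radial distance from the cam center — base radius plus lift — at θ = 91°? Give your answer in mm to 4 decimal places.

seg 1 [0°–22.2°] cycloidal, h=27: full span → s += 27 → s = 27.0000
seg 2 [22.2°–84.8°] dwell: s stays 27.0000
seg 3 [84.8°–140.5°] cycloidal, h=29: θ=91° here. β=6.2, B=55.7. 29·(0.1113 − sin(2π·0.1113)/(2π)) = 0.2568 → s = 27.2568
radial distance = base radius + s = 38 + 27.2568 = 65.2568

65.2568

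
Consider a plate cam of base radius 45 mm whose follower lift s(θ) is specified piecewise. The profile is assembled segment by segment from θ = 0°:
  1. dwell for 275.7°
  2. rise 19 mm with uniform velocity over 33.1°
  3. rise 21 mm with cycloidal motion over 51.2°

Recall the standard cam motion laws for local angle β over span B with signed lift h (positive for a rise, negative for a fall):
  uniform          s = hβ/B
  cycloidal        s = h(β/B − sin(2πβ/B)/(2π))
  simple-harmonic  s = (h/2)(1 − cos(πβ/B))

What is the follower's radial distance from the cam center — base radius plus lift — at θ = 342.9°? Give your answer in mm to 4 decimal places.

seg 1 [0°–275.7°] dwell: s stays 0.0000
seg 2 [275.7°–308.8°] uniform, h=19: full span → s += 19 → s = 19.0000
seg 3 [308.8°–360°] cycloidal, h=21: θ=342.9° here. β=34.1, B=51.2. 21·(0.6660 − sin(2π·0.6660)/(2π)) = 16.8739 → s = 35.8739
radial distance = base radius + s = 45 + 35.8739 = 80.8739

80.8739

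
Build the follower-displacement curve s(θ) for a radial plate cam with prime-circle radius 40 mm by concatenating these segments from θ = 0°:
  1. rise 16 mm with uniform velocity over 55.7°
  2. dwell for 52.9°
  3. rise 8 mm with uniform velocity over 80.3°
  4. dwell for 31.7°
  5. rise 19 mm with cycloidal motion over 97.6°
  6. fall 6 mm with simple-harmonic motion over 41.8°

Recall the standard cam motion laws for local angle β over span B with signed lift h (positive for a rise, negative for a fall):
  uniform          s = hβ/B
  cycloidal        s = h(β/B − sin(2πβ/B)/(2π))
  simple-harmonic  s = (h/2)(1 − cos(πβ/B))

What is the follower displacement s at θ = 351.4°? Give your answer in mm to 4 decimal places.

seg 1 [0°–55.7°] uniform, h=16: full span → s += 16 → s = 16.0000
seg 2 [55.7°–108.6°] dwell: s stays 16.0000
seg 3 [108.6°–188.9°] uniform, h=8: full span → s += 8 → s = 24.0000
seg 4 [188.9°–220.6°] dwell: s stays 24.0000
seg 5 [220.6°–318.2°] cycloidal, h=19: full span → s += 19 → s = 43.0000
seg 6 [318.2°–360°] simple-harmonic, h=-6: θ=351.4° here. β=33.2, B=41.8. -6/2·(1 − cos(π·0.7943)) = -5.3949 → s = 37.6051

37.6051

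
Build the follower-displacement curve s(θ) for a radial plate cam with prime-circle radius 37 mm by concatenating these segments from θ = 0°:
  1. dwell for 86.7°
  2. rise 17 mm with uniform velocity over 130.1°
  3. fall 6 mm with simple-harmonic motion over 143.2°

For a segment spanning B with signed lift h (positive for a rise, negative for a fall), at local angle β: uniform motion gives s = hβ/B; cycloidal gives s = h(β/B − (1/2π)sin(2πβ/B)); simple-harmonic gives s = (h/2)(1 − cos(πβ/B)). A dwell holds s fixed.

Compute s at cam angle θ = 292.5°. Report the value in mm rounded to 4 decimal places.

seg 1 [0°–86.7°] dwell: s stays 0.0000
seg 2 [86.7°–216.8°] uniform, h=17: full span → s += 17 → s = 17.0000
seg 3 [216.8°–360°] simple-harmonic, h=-6: θ=292.5° here. β=75.7, B=143.2. -6/2·(1 − cos(π·0.5286)) = -3.2695 → s = 13.7305

13.7305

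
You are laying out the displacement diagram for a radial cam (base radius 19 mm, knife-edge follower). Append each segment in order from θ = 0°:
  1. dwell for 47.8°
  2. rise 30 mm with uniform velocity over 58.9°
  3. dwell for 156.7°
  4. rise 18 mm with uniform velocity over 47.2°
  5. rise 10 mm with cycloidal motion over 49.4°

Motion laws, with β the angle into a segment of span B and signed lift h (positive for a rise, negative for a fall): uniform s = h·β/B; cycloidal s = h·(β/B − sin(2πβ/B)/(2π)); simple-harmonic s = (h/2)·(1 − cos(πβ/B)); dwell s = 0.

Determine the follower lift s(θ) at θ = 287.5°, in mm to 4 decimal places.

seg 1 [0°–47.8°] dwell: s stays 0.0000
seg 2 [47.8°–106.7°] uniform, h=30: full span → s += 30 → s = 30.0000
seg 3 [106.7°–263.4°] dwell: s stays 30.0000
seg 4 [263.4°–310.6°] uniform, h=18: θ=287.5° here. β=24.1, B=47.2. 18·24.1/47.2 = 9.1907 → s = 39.1907

39.1907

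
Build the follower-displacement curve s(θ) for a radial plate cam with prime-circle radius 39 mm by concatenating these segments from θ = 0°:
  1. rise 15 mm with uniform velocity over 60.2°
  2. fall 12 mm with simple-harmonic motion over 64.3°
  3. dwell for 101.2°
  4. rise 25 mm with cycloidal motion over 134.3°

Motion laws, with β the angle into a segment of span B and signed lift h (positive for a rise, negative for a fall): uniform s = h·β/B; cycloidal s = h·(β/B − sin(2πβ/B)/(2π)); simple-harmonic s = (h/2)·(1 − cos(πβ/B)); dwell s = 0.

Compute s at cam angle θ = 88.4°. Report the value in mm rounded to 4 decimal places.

seg 1 [0°–60.2°] uniform, h=15: full span → s += 15 → s = 15.0000
seg 2 [60.2°–124.5°] simple-harmonic, h=-12: θ=88.4° here. β=28.2, B=64.3. -12/2·(1 − cos(π·0.4386)) = -4.8492 → s = 10.1508

10.1508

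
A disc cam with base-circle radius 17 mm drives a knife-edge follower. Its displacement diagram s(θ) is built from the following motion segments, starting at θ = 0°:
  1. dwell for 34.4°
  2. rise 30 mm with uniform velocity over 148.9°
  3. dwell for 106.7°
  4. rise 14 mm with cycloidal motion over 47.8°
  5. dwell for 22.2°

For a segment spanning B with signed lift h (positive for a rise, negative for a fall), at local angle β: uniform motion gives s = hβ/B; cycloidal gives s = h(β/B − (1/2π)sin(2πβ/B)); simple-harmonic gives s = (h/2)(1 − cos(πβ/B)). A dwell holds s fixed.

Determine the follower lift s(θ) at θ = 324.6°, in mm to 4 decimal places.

seg 1 [0°–34.4°] dwell: s stays 0.0000
seg 2 [34.4°–183.3°] uniform, h=30: full span → s += 30 → s = 30.0000
seg 3 [183.3°–290°] dwell: s stays 30.0000
seg 4 [290°–337.8°] cycloidal, h=14: θ=324.6° here. β=34.6, B=47.8. 14·(0.7238 − sin(2π·0.7238)/(2π)) = 12.3321 → s = 42.3321

42.3321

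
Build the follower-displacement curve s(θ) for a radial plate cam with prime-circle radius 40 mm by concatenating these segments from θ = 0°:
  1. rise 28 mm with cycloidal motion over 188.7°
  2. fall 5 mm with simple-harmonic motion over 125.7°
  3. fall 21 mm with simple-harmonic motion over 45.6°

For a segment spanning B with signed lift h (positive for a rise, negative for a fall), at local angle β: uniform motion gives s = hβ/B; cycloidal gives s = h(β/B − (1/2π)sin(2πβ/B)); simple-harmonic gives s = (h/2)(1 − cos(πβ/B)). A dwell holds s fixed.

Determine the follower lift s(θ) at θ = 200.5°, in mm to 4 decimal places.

seg 1 [0°–188.7°] cycloidal, h=28: full span → s += 28 → s = 28.0000
seg 2 [188.7°–314.4°] simple-harmonic, h=-5: θ=200.5° here. β=11.8, B=125.7. -5/2·(1 − cos(π·0.0939)) = -0.1079 → s = 27.8921

27.8921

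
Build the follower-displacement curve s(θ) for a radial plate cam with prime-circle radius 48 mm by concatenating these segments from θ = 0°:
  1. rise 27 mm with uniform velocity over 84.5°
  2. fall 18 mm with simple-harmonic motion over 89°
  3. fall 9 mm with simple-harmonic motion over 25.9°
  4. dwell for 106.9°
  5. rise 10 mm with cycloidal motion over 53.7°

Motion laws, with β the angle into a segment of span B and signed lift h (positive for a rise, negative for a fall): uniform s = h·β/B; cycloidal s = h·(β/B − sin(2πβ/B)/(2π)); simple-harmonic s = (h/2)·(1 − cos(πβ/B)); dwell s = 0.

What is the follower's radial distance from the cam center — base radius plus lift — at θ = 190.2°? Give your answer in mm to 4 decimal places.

seg 1 [0°–84.5°] uniform, h=27: full span → s += 27 → s = 27.0000
seg 2 [84.5°–173.5°] simple-harmonic, h=-18: full span → s += -18 → s = 9.0000
seg 3 [173.5°–199.4°] simple-harmonic, h=-9: θ=190.2° here. β=16.7, B=25.9. -9/2·(1 − cos(π·0.6448)) = -6.4770 → s = 2.5230
radial distance = base radius + s = 48 + 2.5230 = 50.5230

50.5230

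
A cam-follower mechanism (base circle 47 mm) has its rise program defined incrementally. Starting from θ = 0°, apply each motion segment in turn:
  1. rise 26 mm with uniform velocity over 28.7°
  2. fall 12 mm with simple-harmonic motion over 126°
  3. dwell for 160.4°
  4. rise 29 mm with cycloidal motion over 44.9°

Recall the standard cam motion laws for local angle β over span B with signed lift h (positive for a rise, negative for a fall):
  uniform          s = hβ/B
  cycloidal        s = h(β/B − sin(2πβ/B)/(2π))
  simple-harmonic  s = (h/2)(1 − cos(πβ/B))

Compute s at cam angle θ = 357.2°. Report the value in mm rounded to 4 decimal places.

seg 1 [0°–28.7°] uniform, h=26: full span → s += 26 → s = 26.0000
seg 2 [28.7°–154.7°] simple-harmonic, h=-12: full span → s += -12 → s = 14.0000
seg 3 [154.7°–315.1°] dwell: s stays 14.0000
seg 4 [315.1°–360°] cycloidal, h=29: θ=357.2° here. β=42.1, B=44.9. 29·(0.9376 − sin(2π·0.9376)/(2π)) = 28.9541 → s = 42.9541

42.9541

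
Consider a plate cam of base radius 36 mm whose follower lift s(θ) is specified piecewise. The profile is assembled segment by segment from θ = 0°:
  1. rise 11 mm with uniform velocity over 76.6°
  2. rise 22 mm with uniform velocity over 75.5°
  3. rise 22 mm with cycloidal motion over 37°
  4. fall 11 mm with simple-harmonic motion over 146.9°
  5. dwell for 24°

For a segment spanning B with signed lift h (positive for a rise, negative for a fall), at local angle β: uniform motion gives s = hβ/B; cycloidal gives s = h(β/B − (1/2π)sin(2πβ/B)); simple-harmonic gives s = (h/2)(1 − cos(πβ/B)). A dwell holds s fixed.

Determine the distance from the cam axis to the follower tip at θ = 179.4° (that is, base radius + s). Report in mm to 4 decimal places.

seg 1 [0°–76.6°] uniform, h=11: full span → s += 11 → s = 11.0000
seg 2 [76.6°–152.1°] uniform, h=22: full span → s += 22 → s = 33.0000
seg 3 [152.1°–189.1°] cycloidal, h=22: θ=179.4° here. β=27.3, B=37. 22·(0.7378 − sin(2π·0.7378)/(2π)) = 19.7236 → s = 52.7236
radial distance = base radius + s = 36 + 52.7236 = 88.7236

88.7236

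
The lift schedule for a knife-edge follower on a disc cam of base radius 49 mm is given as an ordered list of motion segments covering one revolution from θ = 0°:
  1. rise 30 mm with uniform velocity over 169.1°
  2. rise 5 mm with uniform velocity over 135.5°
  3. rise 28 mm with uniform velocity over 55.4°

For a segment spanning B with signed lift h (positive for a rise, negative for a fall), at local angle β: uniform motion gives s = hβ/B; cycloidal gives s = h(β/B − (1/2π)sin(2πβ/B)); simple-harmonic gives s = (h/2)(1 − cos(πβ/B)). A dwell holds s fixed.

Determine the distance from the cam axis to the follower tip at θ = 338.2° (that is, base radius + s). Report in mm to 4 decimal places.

seg 1 [0°–169.1°] uniform, h=30: full span → s += 30 → s = 30.0000
seg 2 [169.1°–304.6°] uniform, h=5: full span → s += 5 → s = 35.0000
seg 3 [304.6°–360°] uniform, h=28: θ=338.2° here. β=33.6, B=55.4. 28·33.6/55.4 = 16.9819 → s = 51.9819
radial distance = base radius + s = 49 + 51.9819 = 100.9819

100.9819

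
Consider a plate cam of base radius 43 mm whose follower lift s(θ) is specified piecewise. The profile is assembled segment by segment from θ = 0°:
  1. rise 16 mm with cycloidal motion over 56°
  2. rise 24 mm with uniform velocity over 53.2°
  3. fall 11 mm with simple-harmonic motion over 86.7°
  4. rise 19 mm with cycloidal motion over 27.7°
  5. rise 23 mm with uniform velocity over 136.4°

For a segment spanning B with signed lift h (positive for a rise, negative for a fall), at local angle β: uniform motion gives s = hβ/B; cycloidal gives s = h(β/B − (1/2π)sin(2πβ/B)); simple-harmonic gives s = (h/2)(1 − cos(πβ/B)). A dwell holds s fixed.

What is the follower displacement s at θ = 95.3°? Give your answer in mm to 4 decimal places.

seg 1 [0°–56°] cycloidal, h=16: full span → s += 16 → s = 16.0000
seg 2 [56°–109.2°] uniform, h=24: θ=95.3° here. β=39.3, B=53.2. 24·39.3/53.2 = 17.7293 → s = 33.7293

33.7293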